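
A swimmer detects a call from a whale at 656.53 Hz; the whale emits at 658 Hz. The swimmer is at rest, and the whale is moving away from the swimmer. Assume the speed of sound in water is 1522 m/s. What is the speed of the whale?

f' = f · v/(v + v_s) ⇒ v_s = v · |1 − f/f'|.
v_s = 1522 × |1 − 658/656.53| = 1522 × 0.002239 ≈ 3.4 m/s.

3.4 m/s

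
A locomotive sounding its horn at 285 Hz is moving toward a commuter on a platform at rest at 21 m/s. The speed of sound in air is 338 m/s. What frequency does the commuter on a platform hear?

Moving source, stationary observer: f' = f · v/(v − v_s) since the source is approaching.
f' = 285 × 338/(338 − 21) = 285 × 338/317 ≈ 304 Hz.

304 Hz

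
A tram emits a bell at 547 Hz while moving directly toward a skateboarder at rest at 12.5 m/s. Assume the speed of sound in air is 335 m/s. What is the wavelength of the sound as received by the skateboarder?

Moving source, stationary observer: f' = f · v/(v − v_s) since the source is approaching.
f' = 547 × 335/(335 − 12.5) ≈ 568 Hz.
λ' = v/f' = 335/568.202 ≈ 59.0 cm.

59.0 cm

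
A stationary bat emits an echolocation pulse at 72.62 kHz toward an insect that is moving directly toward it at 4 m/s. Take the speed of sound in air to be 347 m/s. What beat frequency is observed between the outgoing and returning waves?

At the insect (a moving observer), f₁ = f₀ · (v + u)/v = 72.62 × 351/347 ≈ 73.457 kHz.
On reflection it acts as a source moving toward the stationary detector: f₂ = f₁ · v/(v − u) = 73.457 × 347/343 ≈ 74.314 kHz.
Equivalently f₂ = f₀ · (v + u)/(v − u).
Beat frequency (with f₀ = 72620 Hz): |f₂ − f₀| = 2u·f₀/(v − u) = 2 × 4 × 72620/343 ≈ 1694 Hz.

1694 Hz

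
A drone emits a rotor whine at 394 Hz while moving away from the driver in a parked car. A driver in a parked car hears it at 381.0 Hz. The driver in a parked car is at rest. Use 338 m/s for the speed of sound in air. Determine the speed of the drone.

11.5 m/s

f' = f · v/(v + v_s) ⇒ v_s = v · |1 − f/f'|.
v_s = 338 × |1 − 394/381.0| = 338 × 0.03412 ≈ 11.5 m/s.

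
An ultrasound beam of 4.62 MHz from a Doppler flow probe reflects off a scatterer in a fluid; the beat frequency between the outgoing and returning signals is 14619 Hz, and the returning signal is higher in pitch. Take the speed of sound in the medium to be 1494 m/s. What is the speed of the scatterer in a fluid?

2.36 m/s

Double Doppler shift off a moving reflector: f₂ = f₀ · (v + u)/(v − u) (u > 0 toward emitter).
Returning signal is higher, so f₂ = f₀ + Δf = 4620000 + 14619 = 4634619 Hz.
Rearranging, u = v · (f₂ − f₀)/(f₂ + f₀) = 1494 × 14619/9254619 ≈ 2.36 m/s.
So the scatterer in a fluid is moving at 2.36 m/s toward the emitter.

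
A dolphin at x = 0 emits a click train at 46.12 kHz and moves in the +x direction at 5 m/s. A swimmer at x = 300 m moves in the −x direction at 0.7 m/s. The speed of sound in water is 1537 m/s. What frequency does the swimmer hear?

The observer lies on the +x side, so the source is heading toward the observer and the observer is heading toward the source.
Both move, so f' = f · (v + v_o)/(v − v_s).
f' = 46.12 × (1537 + 0.7)/(1537 − 5) = 46.12 × 1537.7/1532 ≈ 46.3 kHz.

46.3 kHz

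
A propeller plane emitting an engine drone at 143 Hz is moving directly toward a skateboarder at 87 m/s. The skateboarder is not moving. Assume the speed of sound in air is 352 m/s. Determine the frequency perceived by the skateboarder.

With the source moving toward a stationary observer, f' = f · v/(v − v_s).
f' = 143 × 352/(352 − 87) = 143 × 352/265 ≈ 190 Hz.

190 Hz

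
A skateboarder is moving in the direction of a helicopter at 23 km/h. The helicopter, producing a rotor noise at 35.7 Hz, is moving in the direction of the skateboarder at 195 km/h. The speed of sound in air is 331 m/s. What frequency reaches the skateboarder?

43.5 Hz

195 km/h = 54.17 m/s; 23 km/h = 6.389 m/s.
With source approaching and observer approaching, f' = f · (v + v_o)/(v − v_s).
f' = 35.7 × (331 + 6.389)/(331 − 54.17) = 35.7 × 337.39/276.83 ≈ 43.5 Hz.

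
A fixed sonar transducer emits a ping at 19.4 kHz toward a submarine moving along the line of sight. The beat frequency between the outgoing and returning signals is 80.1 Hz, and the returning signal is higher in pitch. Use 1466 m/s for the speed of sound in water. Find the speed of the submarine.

3.0 m/s

Double Doppler shift off a moving reflector: f₂ = f₀ · (v + u)/(v − u) (u > 0 toward emitter).
Returning signal is higher, so f₂ = f₀ + Δf = 19400 + 80.1 = 19480.1 Hz.
Rearranging, u = v · (f₂ − f₀)/(f₂ + f₀) = 1466 × 80.1/38880.1 ≈ 3.0 m/s.
So the submarine is moving at 3.0 m/s toward the emitter.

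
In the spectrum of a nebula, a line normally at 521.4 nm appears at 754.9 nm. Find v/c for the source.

λ'/λ₀ = 1.4478 > 1 (redshift), so the source is receding.
λ'/λ₀ = √((1 + β)/(1 − β)) for a receding source ⇒ β = (r² − 1)/(r² + 1) with r = λ'/λ₀.
β = (2.0962 − 1)/(2.0962 + 1) ≈ 0.354.

0.354c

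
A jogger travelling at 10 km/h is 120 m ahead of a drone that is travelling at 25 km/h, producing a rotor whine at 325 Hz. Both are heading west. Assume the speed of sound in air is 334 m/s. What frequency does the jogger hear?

25 km/h = 6.944 m/s; 10 km/h = 2.778 m/s.
The jogger is ahead, so the drone is moving toward it while the jogger is moving away from the drone.
Both move, so f' = f · (v − v_o)/(v − v_s).
f' = 325 × (334 − 2.778)/(334 − 6.944) = 325 × 331.22/327.06 ≈ 329 Hz.

329 Hz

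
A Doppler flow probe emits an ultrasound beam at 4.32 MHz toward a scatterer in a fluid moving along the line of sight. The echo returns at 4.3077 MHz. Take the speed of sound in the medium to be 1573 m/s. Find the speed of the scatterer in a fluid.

2.24 m/s

Double Doppler shift off a moving reflector: f₂ = f₀ · (v + u)/(v − u) (u > 0 toward emitter).
Rearranging, u = v · (f₂ − f₀)/(f₂ + f₀) = 1573 × -0.0123/8.6277 ≈ -2.24 m/s.
So the scatterer in a fluid is moving at 2.24 m/s away from the emitter.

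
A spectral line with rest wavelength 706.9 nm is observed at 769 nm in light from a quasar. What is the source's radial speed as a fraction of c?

0.084c

λ'/λ₀ = 1.0878 > 1 (redshift), so the source is receding.
λ'/λ₀ = √((1 + β)/(1 − β)) for a receding source ⇒ β = (r² − 1)/(r² + 1) with r = λ'/λ₀.
β = (1.1834 − 1)/(1.1834 + 1) ≈ 0.084.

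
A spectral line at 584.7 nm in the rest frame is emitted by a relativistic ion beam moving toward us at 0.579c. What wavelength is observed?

Relativistic Doppler for wavelength: λ' = λ₀ · √((1 − β)/(1 + β)).
λ' = 584.7 × √(0.4210/1.5790) = 584.7 × 0.51636 ≈ 301.9 nm.

301.9 nm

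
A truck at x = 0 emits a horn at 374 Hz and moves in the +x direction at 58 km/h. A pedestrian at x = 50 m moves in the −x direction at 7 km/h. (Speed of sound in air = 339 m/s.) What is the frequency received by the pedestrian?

58 km/h = 16.11 m/s; 7 km/h = 1.944 m/s.
The observer lies on the +x side, so the source is heading toward the observer and the observer is heading toward the source.
Both move, so f' = f · (v + v_o)/(v − v_s).
f' = 374 × (339 + 1.944)/(339 − 16.11) = 374 × 340.94/322.89 ≈ 395 Hz.

395 Hz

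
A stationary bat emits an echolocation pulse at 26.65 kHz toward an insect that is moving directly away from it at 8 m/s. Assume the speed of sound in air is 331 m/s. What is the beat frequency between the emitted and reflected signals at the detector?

At the insect (a moving observer), f₁ = f₀ · (v − u)/v = 26.65 × 323/331 ≈ 26.006 kHz.
On reflection it acts as a source moving away from the stationary detector: f₂ = f₁ · v/(v + u) = 26.006 × 331/339 ≈ 25.392 kHz.
Equivalently f₂ = f₀ · (v − u)/(v + u).
Beat frequency (with f₀ = 26650 Hz): |f₂ − f₀| = 2u·f₀/(v + u) = 2 × 8 × 26650/339 ≈ 1258 Hz.

1258 Hz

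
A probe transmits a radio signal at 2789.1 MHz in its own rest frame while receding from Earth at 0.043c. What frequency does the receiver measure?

Relativistic Doppler for frequency: f' = f₀ · √((1 − β)/(1 + β)).
f' = 2789.1 × √(0.9570/1.0430) = 2789.1 × 0.95789 ≈ 2671.6 MHz.

2671.6 MHz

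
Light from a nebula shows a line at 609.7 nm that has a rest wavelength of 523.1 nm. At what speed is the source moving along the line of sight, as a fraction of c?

λ'/λ₀ = 1.1656 > 1 (redshift), so the source is receding.
λ'/λ₀ = √((1 + β)/(1 − β)) for a receding source ⇒ β = (r² − 1)/(r² + 1) with r = λ'/λ₀.
β = (1.3585 − 1)/(1.3585 + 1) ≈ 0.152.

0.152c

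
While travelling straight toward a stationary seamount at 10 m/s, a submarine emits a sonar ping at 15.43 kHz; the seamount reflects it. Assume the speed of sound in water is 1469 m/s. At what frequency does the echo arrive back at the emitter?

15.64 kHz

The seamount receives the sound from a moving source: f₁ = f₀ · v/(v − v_e) = 15.43 × 1469/1459 ≈ 15.54 kHz.
On the return leg the submarine is a moving observer: f₂ = f₁ · (v + v_e)/v = 15.54 × 1479/1469 ≈ 15.64 kHz.
Equivalently f₂ = f₀ · (v + v_e)/(v − v_e).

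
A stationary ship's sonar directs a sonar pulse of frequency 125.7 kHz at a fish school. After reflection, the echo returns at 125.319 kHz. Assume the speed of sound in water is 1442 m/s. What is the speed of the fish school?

2.19 m/s

Double Doppler shift off a moving reflector: f₂ = f₀ · (v + u)/(v − u) (u > 0 toward emitter).
Rearranging, u = v · (f₂ − f₀)/(f₂ + f₀) = 1442 × -0.381/251.019 ≈ -2.19 m/s.
So the fish school is moving at 2.19 m/s away from the emitter.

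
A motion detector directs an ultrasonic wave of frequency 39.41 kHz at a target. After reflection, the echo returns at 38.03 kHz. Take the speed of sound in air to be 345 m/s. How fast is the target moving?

6.1 m/s

Double Doppler shift off a moving reflector: f₂ = f₀ · (v + u)/(v − u) (u > 0 toward emitter).
Rearranging, u = v · (f₂ − f₀)/(f₂ + f₀) = 345 × -1.38/77.44 ≈ -6.1 m/s.
So the target is moving at 6.1 m/s away from the emitter.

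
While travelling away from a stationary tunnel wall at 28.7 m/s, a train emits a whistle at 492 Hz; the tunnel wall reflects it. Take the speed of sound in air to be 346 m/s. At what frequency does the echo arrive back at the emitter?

The tunnel wall receives the sound from a moving source: f₁ = f₀ · v/(v + v_e) = 492 × 346/374.7 ≈ 454 Hz.
On the return leg the train is a moving observer: f₂ = f₁ · (v − v_e)/v = 454 × 317.3/346 ≈ 417 Hz.
Equivalently f₂ = f₀ · (v − v_e)/(v + v_e).

417 Hz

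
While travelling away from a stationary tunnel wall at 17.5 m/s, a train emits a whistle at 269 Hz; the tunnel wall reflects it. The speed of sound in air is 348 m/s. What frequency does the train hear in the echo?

The tunnel wall receives the sound from a moving source: f₁ = f₀ · v/(v + v_e) = 269 × 348/365.5 ≈ 256 Hz.
On the return leg the train is a moving observer: f₂ = f₁ · (v − v_e)/v = 256 × 330.5/348 ≈ 243 Hz.
Equivalently f₂ = f₀ · (v − v_e)/(v + v_e).

243 Hz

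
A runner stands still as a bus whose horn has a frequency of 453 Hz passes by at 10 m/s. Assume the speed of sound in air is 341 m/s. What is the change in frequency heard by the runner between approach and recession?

26.6 Hz

Approaching: f₁ = f · v/(v − v_s) = 453 × 341/331 ≈ 466.7 Hz.
Receding: f₂ = f · v/(v + v_s) = 453 × 341/351 ≈ 440.1 Hz.
Drop: f₁ − f₂ = 2f·v·v_s/(v² − v_s²) = 2 × 453 × 341 × 10/(341² − 10²) ≈ 26.6 Hz.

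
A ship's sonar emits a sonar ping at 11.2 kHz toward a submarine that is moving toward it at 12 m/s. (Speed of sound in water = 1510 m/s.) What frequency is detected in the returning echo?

The submarine first receives the wave as a moving observer: f₁ = f₀ · (v + u)/v = 11.2 × (1510 + 12)/1510 ≈ 11.29 kHz.
The reflection then acts as a moving source: f₂ = f₁ · v/(v − u) ≈ 11.38 kHz.
Equivalently f₂ = f₀ · (v + u)/(v − u).

11.38 kHz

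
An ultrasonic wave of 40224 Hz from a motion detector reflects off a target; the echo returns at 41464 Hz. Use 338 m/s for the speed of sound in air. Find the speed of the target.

5.1 m/s

Double Doppler shift off a moving reflector: f₂ = f₀ · (v + u)/(v − u) (u > 0 toward emitter).
Rearranging, u = v · (f₂ − f₀)/(f₂ + f₀) = 338 × 1240/81688 ≈ 5.1 m/s.
So the target is moving at 5.1 m/s toward the emitter.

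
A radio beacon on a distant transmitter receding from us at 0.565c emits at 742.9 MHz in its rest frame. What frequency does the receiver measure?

391.7 MHz

Relativistic Doppler for frequency: f' = f₀ · √((1 − β)/(1 + β)).
f' = 742.9 × √(0.4350/1.5650) = 742.9 × 0.52721 ≈ 391.7 MHz.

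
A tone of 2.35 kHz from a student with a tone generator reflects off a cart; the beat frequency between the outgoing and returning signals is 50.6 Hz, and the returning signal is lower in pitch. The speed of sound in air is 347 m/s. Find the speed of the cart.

Double Doppler shift off a moving reflector: f₂ = f₀ · (v + u)/(v − u) (u > 0 toward emitter).
Returning signal is lower, so f₂ = f₀ − Δf = 2350 − 50.6 = 2299.4 Hz.
Rearranging, u = v · (f₂ − f₀)/(f₂ + f₀) = 347 × -50.6/4649.4 ≈ -3.8 m/s.
So the cart is moving at 3.8 m/s away from the emitter.

3.8 m/s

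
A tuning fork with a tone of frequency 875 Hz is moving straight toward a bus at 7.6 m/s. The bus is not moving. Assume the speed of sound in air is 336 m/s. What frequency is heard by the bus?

895 Hz

Only the source moves, toward the listener, so f' = f · v/(v − v_s).
f' = 875 × 336/(336 − 7.6) = 875 × 336/328.4 ≈ 895 Hz.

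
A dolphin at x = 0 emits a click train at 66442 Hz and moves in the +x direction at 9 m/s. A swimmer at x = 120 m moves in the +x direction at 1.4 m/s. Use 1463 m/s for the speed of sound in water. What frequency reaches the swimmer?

The observer lies on the +x side, so the source is heading toward the observer and the observer is heading away from the source.
With source approaching and observer receding, f' = f · (v − v_o)/(v − v_s).
f' = 66442 × (1463 − 1.4)/(1463 − 9) = 66442 × 1461.6/1454 ≈ 66789 Hz.

66789 Hz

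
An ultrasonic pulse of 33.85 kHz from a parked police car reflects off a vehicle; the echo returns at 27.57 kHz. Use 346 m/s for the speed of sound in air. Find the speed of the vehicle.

35 m/s

Double Doppler shift off a moving reflector: f₂ = f₀ · (v + u)/(v − u) (u > 0 toward emitter).
Rearranging, u = v · (f₂ − f₀)/(f₂ + f₀) = 346 × -6.28/61.42 ≈ -35 m/s.
So the vehicle is moving at 35 m/s away from the emitter.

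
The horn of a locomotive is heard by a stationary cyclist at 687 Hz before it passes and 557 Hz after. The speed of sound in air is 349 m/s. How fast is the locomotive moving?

36 m/s

f₁/f₂ = (v + v_s)/(v − v_s), so v_s = v · (f₁ − f₂)/(f₁ + f₂).
v_s = 349 × (687 − 557)/(687 + 557) = 349 × 130/1244 ≈ 36 m/s.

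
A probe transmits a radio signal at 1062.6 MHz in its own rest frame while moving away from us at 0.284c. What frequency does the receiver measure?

Relativistic Doppler for frequency: f' = f₀ · √((1 − β)/(1 + β)).
f' = 1062.6 × √(0.7160/1.2840) = 1062.6 × 0.74675 ≈ 793.5 MHz.

793.5 MHz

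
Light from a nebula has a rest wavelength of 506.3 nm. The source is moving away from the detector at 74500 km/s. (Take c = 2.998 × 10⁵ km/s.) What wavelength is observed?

β = v/c = 74500/299800 = 0.2485.
Relativistic Doppler for wavelength: λ' = λ₀ · √((1 + β)/(1 − β)).
λ' = 506.3 × √(1.2485/0.7515) = 506.3 × 1.28893 ≈ 652.6 nm.

652.6 nm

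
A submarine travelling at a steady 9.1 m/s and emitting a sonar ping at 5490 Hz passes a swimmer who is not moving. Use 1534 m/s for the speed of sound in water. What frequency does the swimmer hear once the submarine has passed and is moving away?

5458 Hz

Receding: f₂ = f · v/(v + v_s) = 5490 × 1534/1543.1 ≈ 5458 Hz.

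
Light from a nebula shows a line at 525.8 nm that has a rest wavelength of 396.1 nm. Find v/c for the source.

0.276

λ'/λ₀ = 1.3274 > 1 (redshift), so the source is receding.
λ'/λ₀ = √((1 + β)/(1 − β)) for a receding source ⇒ β = (r² − 1)/(r² + 1) with r = λ'/λ₀.
β = (1.7621 − 1)/(1.7621 + 1) ≈ 0.276.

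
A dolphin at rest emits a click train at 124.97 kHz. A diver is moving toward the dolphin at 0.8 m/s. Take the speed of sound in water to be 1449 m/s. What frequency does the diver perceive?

Moving observer, stationary source: f' = f · (v + v_o)/v.
f' = 124.97 × (1449 + 0.8)/1449 = 124.97 × 1449.8/1449 ≈ 125.0 kHz.

125.0 kHz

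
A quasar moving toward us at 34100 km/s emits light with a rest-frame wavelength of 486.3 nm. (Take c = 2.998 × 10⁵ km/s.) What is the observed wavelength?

β = v/c = 34100/299800 = 0.1137.
Relativistic Doppler for wavelength: λ' = λ₀ · √((1 − β)/(1 + β)).
λ' = 486.3 × √(0.8863/1.1137) = 486.3 × 0.89205 ≈ 433.8 nm.

433.8 nm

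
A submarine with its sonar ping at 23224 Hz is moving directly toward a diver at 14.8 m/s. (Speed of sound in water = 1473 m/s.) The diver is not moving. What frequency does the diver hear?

With the source moving toward a stationary observer, f' = f · v/(v − v_s).
f' = 23224 × 1473/(1473 − 14.8) = 23224 × 1473/1458 ≈ 23460 Hz.

23460 Hz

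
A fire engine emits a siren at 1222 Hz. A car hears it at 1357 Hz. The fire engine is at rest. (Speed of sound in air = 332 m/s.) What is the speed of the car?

f' > f, so the car is approaching.
f' = f · (v + v_o)/v ⇒ v_o = v · |f'/f − 1|.
v_o = 332 × |1357/1222 − 1| = 332 × 0.1105 ≈ 37 m/s.

37 m/s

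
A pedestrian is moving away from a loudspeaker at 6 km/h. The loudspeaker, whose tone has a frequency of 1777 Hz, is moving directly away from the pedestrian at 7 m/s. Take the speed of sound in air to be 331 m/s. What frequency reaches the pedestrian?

6 km/h = 1.667 m/s.
Both move, so f' = f · (v − v_o)/(v + v_s).
f' = 1777 × (331 − 1.667)/(331 + 7) = 1777 × 329.33/338 ≈ 1731 Hz.

1731 Hz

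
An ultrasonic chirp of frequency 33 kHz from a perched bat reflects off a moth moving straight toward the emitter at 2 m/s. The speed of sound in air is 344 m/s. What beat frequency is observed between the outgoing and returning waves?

386 Hz

At the moth (a moving observer), f₁ = f₀ · (v + u)/v = 33 × 346/344 ≈ 33.192 kHz.
The reflection then acts as a moving source: f₂ = f₁ · v/(v − u) ≈ 33.386 kHz.
Beat frequency (with f₀ = 33000 Hz): |f₂ − f₀| = 2u·f₀/(v − u) = 2 × 2 × 33000/342 ≈ 386 Hz.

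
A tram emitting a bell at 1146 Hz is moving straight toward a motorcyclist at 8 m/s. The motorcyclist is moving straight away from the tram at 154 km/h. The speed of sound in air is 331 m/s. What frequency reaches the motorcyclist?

1023 Hz

154 km/h = 42.78 m/s.
Both move, so f' = f · (v − v_o)/(v − v_s).
f' = 1146 × (331 − 42.78)/(331 − 8) = 1146 × 288.22/323 ≈ 1023 Hz.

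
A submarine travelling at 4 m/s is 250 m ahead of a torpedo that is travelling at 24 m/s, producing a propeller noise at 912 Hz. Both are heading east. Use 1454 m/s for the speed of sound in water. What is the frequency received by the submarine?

925 Hz

The submarine is ahead, so the torpedo is moving toward it while the submarine is moving away from the torpedo.
Both move, so f' = f · (v − v_o)/(v − v_s).
f' = 912 × (1454 − 4)/(1454 − 24) = 912 × 1450/1430 ≈ 925 Hz.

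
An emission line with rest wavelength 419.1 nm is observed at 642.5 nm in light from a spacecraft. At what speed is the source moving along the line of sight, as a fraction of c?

λ'/λ₀ = 1.5330 > 1 (redshift), so the source is receding.
λ'/λ₀ = √((1 + β)/(1 − β)) for a receding source ⇒ β = (r² − 1)/(r² + 1) with r = λ'/λ₀.
β = (2.3502 − 1)/(2.3502 + 1) ≈ 0.403.

0.403c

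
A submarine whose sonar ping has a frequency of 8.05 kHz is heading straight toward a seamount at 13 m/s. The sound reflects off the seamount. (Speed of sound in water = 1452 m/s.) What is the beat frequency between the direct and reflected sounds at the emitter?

The seamount receives the sound from a moving source: f₁ = f₀ · v/(v − v_e) = 8.05 × 1452/1439 ≈ 8.1227 kHz.
On the return leg the submarine is a moving observer: f₂ = f₁ · (v + v_e)/v = 8.1227 × 1465/1452 ≈ 8.1954 kHz.
Beat against the emitted tone (with f₀ = 8050 Hz): |f₂ − f₀| = 2v_e·f₀/(v − v_e) = 2 × 13 × 8050/1439 ≈ 145 Hz.

145 Hz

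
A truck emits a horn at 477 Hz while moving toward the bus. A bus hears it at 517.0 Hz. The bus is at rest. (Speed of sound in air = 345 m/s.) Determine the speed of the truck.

27 m/s

f' = f · v/(v − v_s) ⇒ v_s = v · |1 − f/f'|.
v_s = 345 × |1 − 477/517.0| = 345 × 0.07737 ≈ 27 m/s.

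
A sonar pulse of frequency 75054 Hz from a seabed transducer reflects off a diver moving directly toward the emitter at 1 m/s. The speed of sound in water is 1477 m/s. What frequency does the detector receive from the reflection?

75156 Hz

At the diver (a moving observer), f₁ = f₀ · (v + u)/v = 75054 × 1478/1477 ≈ 75105 Hz.
The reflection then acts as a moving source: f₂ = f₁ · v/(v − u) ≈ 75156 Hz.
Equivalently f₂ = f₀ · (v + u)/(v − u).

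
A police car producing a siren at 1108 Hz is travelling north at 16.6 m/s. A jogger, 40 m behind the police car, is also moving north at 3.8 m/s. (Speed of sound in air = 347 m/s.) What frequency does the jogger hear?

The jogger is behind, so the police car is moving away from it while the jogger is moving toward the police car.
Both move, so f' = f · (v + v_o)/(v + v_s).
f' = 1108 × (347 + 3.8)/(347 + 16.6) = 1108 × 350.8/363.6 ≈ 1069 Hz.

1069 Hz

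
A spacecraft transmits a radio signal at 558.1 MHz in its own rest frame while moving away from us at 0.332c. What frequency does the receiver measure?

395.2 MHz

Relativistic Doppler for frequency: f' = f₀ · √((1 − β)/(1 + β)).
f' = 558.1 × √(0.6680/1.3320) = 558.1 × 0.70817 ≈ 395.2 MHz.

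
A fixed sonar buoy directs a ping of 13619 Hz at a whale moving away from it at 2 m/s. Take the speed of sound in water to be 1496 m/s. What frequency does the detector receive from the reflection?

13583 Hz

The whale first receives the wave as a moving observer: f₁ = f₀ · (v − u)/v = 13619 × (1496 − 2)/1496 ≈ 13601 Hz.
On reflection it acts as a source moving away from the stationary detector: f₂ = f₁ · v/(v + u) = 13601 × 1496/1498 ≈ 13583 Hz.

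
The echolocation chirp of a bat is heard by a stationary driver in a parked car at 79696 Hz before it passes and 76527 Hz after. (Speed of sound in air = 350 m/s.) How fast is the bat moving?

7.1 m/s

f₁/f₂ = (v + v_s)/(v − v_s), so v_s = v · (f₁ − f₂)/(f₁ + f₂).
v_s = 350 × (79696 − 76527)/(79696 + 76527) = 350 × 3169/156223 ≈ 7.1 m/s.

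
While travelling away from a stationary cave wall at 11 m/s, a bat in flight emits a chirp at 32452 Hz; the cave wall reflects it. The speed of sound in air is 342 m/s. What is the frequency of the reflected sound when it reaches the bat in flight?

The cave wall receives the sound from a moving source: f₁ = f₀ · v/(v + v_e) = 32452 × 342/353 ≈ 31441 Hz.
On the return leg the bat in flight is a moving observer: f₂ = f₁ · (v − v_e)/v = 31441 × 331/342 ≈ 30429 Hz.
Equivalently f₂ = f₀ · (v − v_e)/(v + v_e).

30429 Hz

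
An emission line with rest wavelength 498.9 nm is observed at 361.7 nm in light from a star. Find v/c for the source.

0.311c

λ'/λ₀ = 0.7250 < 1 (blueshift), so the source is approaching.
λ'/λ₀ = √((1 − β)/(1 + β)) for an approaching source ⇒ β = (1 − r²)/(1 + r²) with r = λ'/λ₀.
β = (1 − 0.5256)/(1 + 0.5256) ≈ 0.311.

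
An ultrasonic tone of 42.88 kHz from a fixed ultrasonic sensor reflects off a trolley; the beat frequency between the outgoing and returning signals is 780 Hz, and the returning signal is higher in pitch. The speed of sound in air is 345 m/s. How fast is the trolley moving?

Double Doppler shift off a moving reflector: f₂ = f₀ · (v + u)/(v − u) (u > 0 toward emitter).
Returning signal is higher, so f₂ = f₀ + Δf = 42880 + 780 = 43660 Hz.
Rearranging, u = v · (f₂ − f₀)/(f₂ + f₀) = 345 × 780/86540 ≈ 3.1 m/s.
So the trolley is moving at 3.1 m/s toward the emitter.

3.1 m/s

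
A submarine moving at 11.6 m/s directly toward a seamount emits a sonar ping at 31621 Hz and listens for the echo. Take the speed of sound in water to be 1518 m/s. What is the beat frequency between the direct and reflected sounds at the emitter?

The seamount receives the sound from a moving source: f₁ = f₀ · v/(v − v_e) = 31621 × 1518/1506.4 ≈ 31864 Hz.
On the return leg the submarine is a moving observer: f₂ = f₁ · (v + v_e)/v = 31864 × 1529.6/1518 ≈ 32108 Hz.
Equivalently f₂ = f₀ · (v + v_e)/(v − v_e).
Beat against the emitted tone: |f₂ − f₀| = 2v_e·f₀/(v − v_e) = 2 × 11.6 × 31621/1506.4 ≈ 487 Hz.

487 Hz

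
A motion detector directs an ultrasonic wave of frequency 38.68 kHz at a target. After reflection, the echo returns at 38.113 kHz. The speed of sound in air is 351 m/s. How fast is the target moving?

Double Doppler shift off a moving reflector: f₂ = f₀ · (v + u)/(v − u) (u > 0 toward emitter).
Rearranging, u = v · (f₂ − f₀)/(f₂ + f₀) = 351 × -0.567/76.793 ≈ -2.59 m/s.
So the target is moving at 2.59 m/s away from the emitter.

2.59 m/s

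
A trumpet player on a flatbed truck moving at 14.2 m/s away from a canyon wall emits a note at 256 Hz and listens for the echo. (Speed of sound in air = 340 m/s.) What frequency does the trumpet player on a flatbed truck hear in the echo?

The canyon wall receives the sound from a moving source: f₁ = f₀ · v/(v + v_e) = 256 × 340/354.2 ≈ 246 Hz.
On the return leg the trumpet player on a flatbed truck is a moving observer: f₂ = f₁ · (v − v_e)/v = 246 × 325.8/340 ≈ 235 Hz.
Equivalently f₂ = f₀ · (v − v_e)/(v + v_e).

235 Hz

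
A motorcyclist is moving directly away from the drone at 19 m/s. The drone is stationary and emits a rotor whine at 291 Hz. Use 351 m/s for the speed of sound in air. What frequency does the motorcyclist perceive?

Only the observer moves, away from the source, so f' = f · (v − v_o)/v.
f' = 291 × (351 − 19)/351 = 291 × 332/351 ≈ 275 Hz.

275 Hz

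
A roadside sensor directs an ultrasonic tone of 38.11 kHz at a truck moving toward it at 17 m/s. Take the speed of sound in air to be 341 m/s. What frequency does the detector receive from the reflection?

The truck first receives the wave as a moving observer: f₁ = f₀ · (v + u)/v = 38.11 × (341 + 17)/341 ≈ 40.0 kHz.
The reflection then acts as a moving source: f₂ = f₁ · v/(v − u) ≈ 42.1 kHz.

42.1 kHz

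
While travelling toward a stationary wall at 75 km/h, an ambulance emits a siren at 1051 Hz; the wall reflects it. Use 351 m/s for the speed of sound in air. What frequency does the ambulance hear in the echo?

75 km/h = 20.83 m/s.
The wall receives the sound from a moving source: f₁ = f₀ · v/(v − v_e) = 1051 × 351/330.17 ≈ 1117 Hz.
On the return leg the ambulance is a moving observer: f₂ = f₁ · (v + v_e)/v = 1117 × 371.83/351 ≈ 1184 Hz.
Equivalently f₂ = f₀ · (v + v_e)/(v − v_e).

1184 Hz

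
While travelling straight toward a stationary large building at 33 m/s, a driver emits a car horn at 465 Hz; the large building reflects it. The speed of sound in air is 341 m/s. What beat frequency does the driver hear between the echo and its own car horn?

100 Hz

The large building receives the sound from a moving source: f₁ = f₀ · v/(v − v_e) = 465 × 341/308 ≈ 514.8 Hz.
On the return leg the driver is a moving observer: f₂ = f₁ · (v + v_e)/v = 514.8 × 374/341 ≈ 564.6 Hz.
Equivalently f₂ = f₀ · (v + v_e)/(v − v_e).
Beat against the emitted tone: |f₂ − f₀| = 2v_e·f₀/(v − v_e) = 2 × 33 × 465/308 ≈ 100 Hz.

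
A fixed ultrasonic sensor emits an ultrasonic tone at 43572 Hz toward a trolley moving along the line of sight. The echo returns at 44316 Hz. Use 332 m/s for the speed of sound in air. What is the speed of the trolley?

Double Doppler shift off a moving reflector: f₂ = f₀ · (v + u)/(v − u) (u > 0 toward emitter).
Rearranging, u = v · (f₂ − f₀)/(f₂ + f₀) = 332 × 744/87888 ≈ 2.81 m/s.
So the trolley is moving at 2.81 m/s toward the emitter.

2.81 m/s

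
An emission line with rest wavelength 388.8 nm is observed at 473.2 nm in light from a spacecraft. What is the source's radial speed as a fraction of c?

λ'/λ₀ = 1.2171 > 1 (redshift), so the source is receding.
λ'/λ₀ = √((1 + β)/(1 − β)) for a receding source ⇒ β = (r² − 1)/(r² + 1) with r = λ'/λ₀.
β = (1.4813 − 1)/(1.4813 + 1) ≈ 0.194.

0.194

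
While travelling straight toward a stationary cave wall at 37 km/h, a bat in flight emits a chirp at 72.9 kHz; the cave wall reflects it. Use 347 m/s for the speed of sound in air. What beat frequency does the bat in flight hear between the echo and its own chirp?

37 km/h = 10.28 m/s.
The cave wall receives the sound from a moving source: f₁ = f₀ · v/(v − v_e) = 72.9 × 347/336.72 ≈ 75.13 kHz.
On the return leg the bat in flight is a moving observer: f₂ = f₁ · (v + v_e)/v = 75.13 × 357.28/347 ≈ 77.35 kHz.
Equivalently f₂ = f₀ · (v + v_e)/(v − v_e).
Beat against the emitted tone (with f₀ = 72900 Hz): |f₂ − f₀| = 2v_e·f₀/(v − v_e) = 2 × 10.28 × 72900/336.72 ≈ 4450 Hz.

4450 Hz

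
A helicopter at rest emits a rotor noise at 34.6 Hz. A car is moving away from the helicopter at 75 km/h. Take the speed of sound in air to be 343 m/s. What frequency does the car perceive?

75 km/h = 20.83 m/s.
Only the observer moves, away from the source, so f' = f · (v − v_o)/v.
f' = 34.6 × (343 − 20.83)/343 = 34.6 × 322.17/343 ≈ 32.5 Hz.

32.5 Hz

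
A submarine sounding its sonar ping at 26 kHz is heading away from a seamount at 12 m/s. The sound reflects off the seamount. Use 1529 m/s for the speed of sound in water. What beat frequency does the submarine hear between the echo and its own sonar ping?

405 Hz

The seamount receives the sound from a moving source: f₁ = f₀ · v/(v + v_e) = 26 × 1529/1541 ≈ 25.798 kHz.
On the return leg the submarine is a moving observer: f₂ = f₁ · (v − v_e)/v = 25.798 × 1517/1529 ≈ 25.595 kHz.
Equivalently f₂ = f₀ · (v − v_e)/(v + v_e).
Beat against the emitted tone (with f₀ = 26000 Hz): |f₂ − f₀| = 2v_e·f₀/(v + v_e) = 2 × 12 × 26000/1541 ≈ 405 Hz.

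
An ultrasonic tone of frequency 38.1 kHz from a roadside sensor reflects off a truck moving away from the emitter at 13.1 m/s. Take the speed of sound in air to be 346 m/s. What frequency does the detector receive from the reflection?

The truck first receives the wave as a moving observer: f₁ = f₀ · (v − u)/v = 38.1 × (346 − 13.1)/346 ≈ 36.7 kHz.
The reflection then acts as a moving source: f₂ = f₁ · v/(v + u) ≈ 35.3 kHz.
Equivalently f₂ = f₀ · (v − u)/(v + u).

35.3 kHz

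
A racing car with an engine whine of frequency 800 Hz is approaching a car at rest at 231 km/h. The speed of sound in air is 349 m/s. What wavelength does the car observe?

35.6 cm

231 km/h = 64.17 m/s.
Moving source, stationary observer: f' = f · v/(v − v_s) since the source is approaching.
f' = 800 × 349/(349 − 64.17) ≈ 980 Hz.
λ' = v/f' = 349/980.222 ≈ 35.6 cm.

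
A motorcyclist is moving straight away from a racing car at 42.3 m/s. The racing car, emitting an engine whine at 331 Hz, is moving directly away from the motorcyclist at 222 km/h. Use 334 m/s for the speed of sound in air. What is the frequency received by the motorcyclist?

244 Hz

222 km/h = 61.67 m/s.
General Doppler shift: f' = f · (v − v_o)/(v + v_s).
f' = 331 × (334 − 42.3)/(334 + 61.67) = 331 × 291.7/395.67 ≈ 244 Hz.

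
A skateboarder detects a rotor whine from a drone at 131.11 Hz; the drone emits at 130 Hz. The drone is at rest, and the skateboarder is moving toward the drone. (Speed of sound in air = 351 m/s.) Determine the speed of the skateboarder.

f' = f · (v + v_o)/v ⇒ v_o = v · |f'/f − 1|.
v_o = 351 × |131.11/130 − 1| = 351 × 0.008538 ≈ 3.00 m/s.

3.00 m/s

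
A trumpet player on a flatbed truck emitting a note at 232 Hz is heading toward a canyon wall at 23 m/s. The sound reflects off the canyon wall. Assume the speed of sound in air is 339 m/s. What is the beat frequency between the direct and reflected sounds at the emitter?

33.8 Hz

The canyon wall receives the sound from a moving source: f₁ = f₀ · v/(v − v_e) = 232 × 339/316 ≈ 248.9 Hz.
On the return leg the trumpet player on a flatbed truck is a moving observer: f₂ = f₁ · (v + v_e)/v = 248.9 × 362/339 ≈ 265.8 Hz.
Equivalently f₂ = f₀ · (v + v_e)/(v − v_e).
Beat against the emitted tone: |f₂ − f₀| = 2v_e·f₀/(v − v_e) = 2 × 23 × 232/316 ≈ 33.8 Hz.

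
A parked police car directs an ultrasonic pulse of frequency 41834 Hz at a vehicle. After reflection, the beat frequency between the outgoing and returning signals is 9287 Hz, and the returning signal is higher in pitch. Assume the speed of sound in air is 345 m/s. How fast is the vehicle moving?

Double Doppler shift off a moving reflector: f₂ = f₀ · (v + u)/(v − u) (u > 0 toward emitter).
Returning signal is higher, so f₂ = f₀ + Δf = 41834 + 9287 = 51121 Hz.
Rearranging, u = v · (f₂ − f₀)/(f₂ + f₀) = 345 × 9287/92955 ≈ 34 m/s.
So the vehicle is moving at 34 m/s toward the emitter.

34 m/s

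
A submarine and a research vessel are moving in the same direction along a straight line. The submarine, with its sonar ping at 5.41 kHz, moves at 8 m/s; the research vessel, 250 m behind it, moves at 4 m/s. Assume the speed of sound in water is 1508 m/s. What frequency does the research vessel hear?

The research vessel is behind, so the submarine is moving away from it while the research vessel is moving toward the submarine.
With source receding and observer approaching, f' = f · (v + v_o)/(v + v_s).
f' = 5.41 × (1508 + 4)/(1508 + 8) = 5.41 × 1512/1516 ≈ 5.40 kHz.

5.40 kHz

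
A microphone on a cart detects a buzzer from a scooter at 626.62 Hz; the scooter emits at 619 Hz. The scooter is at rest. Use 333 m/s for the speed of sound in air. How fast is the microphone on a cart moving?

f' > f, so the microphone on a cart is approaching.
f' = f · (v + v_o)/v ⇒ v_o = v · |f'/f − 1|.
v_o = 333 × |626.62/619 − 1| = 333 × 0.01231 ≈ 4.1 m/s.

4.1 m/s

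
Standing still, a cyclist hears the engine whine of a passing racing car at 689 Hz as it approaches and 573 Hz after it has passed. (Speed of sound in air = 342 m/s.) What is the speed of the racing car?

31 m/s

f₁/f₂ = (v + v_s)/(v − v_s), so v_s = v · (f₁ − f₂)/(f₁ + f₂).
v_s = 342 × (689 − 573)/(689 + 573) = 342 × 116/1262 ≈ 31 m/s.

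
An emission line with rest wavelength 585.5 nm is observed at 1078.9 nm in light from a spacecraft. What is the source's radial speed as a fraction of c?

λ'/λ₀ = 1.8427 > 1 (redshift), so the source is receding.
λ'/λ₀ = √((1 + β)/(1 − β)) for a receding source ⇒ β = (r² − 1)/(r² + 1) with r = λ'/λ₀.
β = (3.3955 − 1)/(3.3955 + 1) ≈ 0.545.

0.545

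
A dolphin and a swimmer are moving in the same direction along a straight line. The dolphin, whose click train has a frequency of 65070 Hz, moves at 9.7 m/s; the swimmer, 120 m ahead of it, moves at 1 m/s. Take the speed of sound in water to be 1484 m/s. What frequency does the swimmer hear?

65454 Hz

The swimmer is ahead, so the dolphin is moving toward it while the swimmer is moving away from the dolphin.
With source approaching and observer receding, f' = f · (v − v_o)/(v − v_s).
f' = 65070 × (1484 − 1)/(1484 − 9.7) = 65070 × 1483/1474.3 ≈ 65454 Hz.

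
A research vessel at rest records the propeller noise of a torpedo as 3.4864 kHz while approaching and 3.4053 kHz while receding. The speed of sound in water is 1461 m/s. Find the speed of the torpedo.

f₁/f₂ = (v + v_s)/(v − v_s), so v_s = v · (f₁ − f₂)/(f₁ + f₂).
v_s = 1461 × (3.4864 − 3.4053)/(3.4864 + 3.4053) = 1461 × 0.0811/6.8917 ≈ 17.2 m/s.

17.2 m/s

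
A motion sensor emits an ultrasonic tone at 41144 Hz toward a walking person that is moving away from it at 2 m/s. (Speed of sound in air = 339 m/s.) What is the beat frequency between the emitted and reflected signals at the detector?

483 Hz

At the walking person (a moving observer), f₁ = f₀ · (v − u)/v = 41144 × 337/339 ≈ 40901 Hz.
On reflection it acts as a source moving away from the stationary detector: f₂ = f₁ · v/(v + u) = 40901 × 339/341 ≈ 40661 Hz.
Beat frequency: |f₂ − f₀| = 2u·f₀/(v + u) = 2 × 2 × 41144/341 ≈ 483 Hz.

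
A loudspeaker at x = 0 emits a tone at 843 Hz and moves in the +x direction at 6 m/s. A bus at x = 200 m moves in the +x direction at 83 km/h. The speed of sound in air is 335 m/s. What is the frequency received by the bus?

799 Hz

83 km/h = 23.06 m/s.
The observer lies on the +x side, so the source is heading toward the observer and the observer is heading away from the source.
Both move, so f' = f · (v − v_o)/(v − v_s).
f' = 843 × (335 − 23.06)/(335 − 6) = 843 × 311.94/329 ≈ 799 Hz.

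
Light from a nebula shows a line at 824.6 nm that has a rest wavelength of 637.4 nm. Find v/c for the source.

0.252

λ'/λ₀ = 1.2937 > 1 (redshift), so the source is receding.
λ'/λ₀ = √((1 + β)/(1 − β)) for a receding source ⇒ β = (r² − 1)/(r² + 1) with r = λ'/λ₀.
β = (1.6736 − 1)/(1.6736 + 1) ≈ 0.252.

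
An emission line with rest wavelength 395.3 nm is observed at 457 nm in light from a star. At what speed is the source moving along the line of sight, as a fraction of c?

0.144

λ'/λ₀ = 1.1561 > 1 (redshift), so the source is receding.
λ'/λ₀ = √((1 + β)/(1 − β)) for a receding source ⇒ β = (r² − 1)/(r² + 1) with r = λ'/λ₀.
β = (1.3365 − 1)/(1.3365 + 1) ≈ 0.144.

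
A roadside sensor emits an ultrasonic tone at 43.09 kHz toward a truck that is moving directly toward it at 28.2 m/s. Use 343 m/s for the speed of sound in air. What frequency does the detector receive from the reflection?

The truck first receives the wave as a moving observer: f₁ = f₀ · (v + u)/v = 43.09 × (343 + 28.2)/343 ≈ 46.6 kHz.
The reflection then acts as a moving source: f₂ = f₁ · v/(v − u) ≈ 50.8 kHz.
Equivalently f₂ = f₀ · (v + u)/(v − u).

50.8 kHz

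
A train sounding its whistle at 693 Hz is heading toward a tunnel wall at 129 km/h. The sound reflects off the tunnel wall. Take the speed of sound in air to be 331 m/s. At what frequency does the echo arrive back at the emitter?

861 Hz

129 km/h = 35.83 m/s.
The tunnel wall receives the sound from a moving source: f₁ = f₀ · v/(v − v_e) = 693 × 331/295.17 ≈ 777 Hz.
On the return leg the train is a moving observer: f₂ = f₁ · (v + v_e)/v = 777 × 366.83/331 ≈ 861 Hz.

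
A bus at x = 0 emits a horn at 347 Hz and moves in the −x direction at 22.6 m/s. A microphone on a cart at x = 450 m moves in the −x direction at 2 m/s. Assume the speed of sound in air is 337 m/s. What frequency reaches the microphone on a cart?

327 Hz

The observer lies on the +x side, so the source is heading away from the observer and the observer is heading toward the source.
Both move, so f' = f · (v + v_o)/(v + v_s).
f' = 347 × (337 + 2)/(337 + 22.6) = 347 × 339/359.6 ≈ 327 Hz.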